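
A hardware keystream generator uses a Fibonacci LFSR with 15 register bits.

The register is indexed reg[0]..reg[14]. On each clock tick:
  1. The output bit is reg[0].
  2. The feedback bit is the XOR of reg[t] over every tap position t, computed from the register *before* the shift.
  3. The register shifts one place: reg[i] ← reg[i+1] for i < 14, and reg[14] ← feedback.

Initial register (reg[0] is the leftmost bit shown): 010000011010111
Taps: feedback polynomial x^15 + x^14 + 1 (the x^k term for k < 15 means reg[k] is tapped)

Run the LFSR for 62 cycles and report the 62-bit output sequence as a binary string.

k : reg_k → out_k, fb_k
0: 010000011010111 → 0, fb=1
1: 100000110101111 → 1, fb=0
2: 000001101011110 → 0, fb=0
3: 000011010111100 → 0, fb=0
4: 000110101111000 → 0, fb=0
5: 001101011110000 → 0, fb=0
6: 011010111100000 → 0, fb=0
7: 110101111000000 → 1, fb=1
8: 101011110000001 → 1, fb=0
9: 010111100000010 → 0, fb=0
10: 101111000000100 → 1, fb=1
11: 011110000001001 → 0, fb=1
12: 111100000010011 → 1, fb=0
13: 111000000100110 → 1, fb=1
14: 110000001001101 → 1, fb=0
15: 100000010011010 → 1, fb=1
16: 000000100110101 → 0, fb=1
17: 000001001101011 → 0, fb=1
18: 000010011010111 → 0, fb=1
19: 000100110101111 → 0, fb=1
20: 001001101011111 → 0, fb=1
21: 010011010111111 → 0, fb=1
22: 100110101111111 → 1, fb=0
23: 001101011111110 → 0, fb=0
24: 011010111111100 → 0, fb=0
25: 110101111111000 → 1, fb=1
26: 101011111110001 → 1, fb=0
27: 010111111100010 → 0, fb=0
28: 101111111000100 → 1, fb=1
29: 011111110001001 → 0, fb=1
30: 111111100010011 → 1, fb=0
31: 111111000100110 → 1, fb=1
32: 111110001001101 → 1, fb=0
33: 111100010011010 → 1, fb=1
34: 111000100110101 → 1, fb=0
35: 110001001101010 → 1, fb=1
36: 100010011010101 → 1, fb=0
37: 000100110101010 → 0, fb=0
38: 001001101010100 → 0, fb=0
39: 010011010101000 → 0, fb=0
40: 100110101010000 → 1, fb=1
41: 001101010100001 → 0, fb=1
42: 011010101000011 → 0, fb=1
43: 110101010000111 → 1, fb=0
44: 101010100001110 → 1, fb=1
45: 010101000011101 → 0, fb=1
46: 101010000111011 → 1, fb=0
47: 010100001110110 → 0, fb=0
48: 101000011101100 → 1, fb=1
49: 010000111011001 → 0, fb=1
50: 100001110110011 → 1, fb=0
51: 000011101100110 → 0, fb=0
52: 000111011001100 → 0, fb=0
53: 001110110011000 → 0, fb=0
54: 011101100110000 → 0, fb=0
55: 111011001100000 → 1, fb=1
56: 110110011000001 → 1, fb=0
57: 101100110000010 → 1, fb=1
58: 011001100000101 → 0, fb=1
59: 110011000001011 → 1, fb=0
60: 100110000010110 → 1, fb=1
61: 001100000101101 → 0, fb=1

01000001101011110000001001101011111110001001101010100001110110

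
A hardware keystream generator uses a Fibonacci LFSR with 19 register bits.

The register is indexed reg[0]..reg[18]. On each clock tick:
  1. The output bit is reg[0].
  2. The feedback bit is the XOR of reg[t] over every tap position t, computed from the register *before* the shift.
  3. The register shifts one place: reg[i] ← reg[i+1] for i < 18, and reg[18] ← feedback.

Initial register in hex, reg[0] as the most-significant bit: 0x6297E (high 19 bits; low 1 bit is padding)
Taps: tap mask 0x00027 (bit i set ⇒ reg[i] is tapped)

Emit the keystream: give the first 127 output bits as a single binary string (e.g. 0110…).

0110001010010111111011111110001101001110011110000010010010001101100011011100001000100011001000010101000110111001100100000110001

tick  register→output (feedback)
  0  0110001010010111111→0 (0)
  1  1100010100101111110→1 (1)
  2  1000101001011111101→1 (1)
  3  0001010010111111011→0 (1)
  4  0010100101111110111→0 (1)
  5  0101001011111101111→0 (1)
  6  1010010111111011111→1 (1)
  7  0100101111110111111→0 (1)
  8  1001011111101111111→1 (0)
  9  0010111111011111110→0 (0)
 10  0101111110111111100→0 (0)
 11  1011111101111111000→1 (1)
 12  0111111011111110001→0 (1)
 13  1111110111111100011→1 (0)
 14  1111101111111000110→1 (1)
 15  1111011111110001101→1 (0)
 16  1110111111100011010→1 (0)
 17  1101111111000110100→1 (1)
 18  1011111110001101001→1 (1)
 19  0111111100011010011→0 (1)
 20  1111111000110100111→1 (0)
 21  1111110001101001110→1 (0)
 22  1111100011010011100→1 (1)
 23  1111000110100111001→1 (1)
 24  1110001101001110011→1 (1)
 25  1100011010011100111→1 (1)
 26  1000110100111001111→1 (0)
 27  0001101001110011110→0 (0)
 28  0011010011100111100→0 (0)
 29  0110100111001111000→0 (0)
 30  1101001110011110000→1 (0)
 31  1010011100111100000→1 (1)
 32  0100111001111000001→0 (0)
 33  1001110011110000010→1 (0)
 34  0011100111100000100→0 (1)
 35  0111001111000001001→0 (0)
 36  1110011110000010010→1 (0)
 37  1100111100000100100→1 (1)
 38  1001111000001001001→1 (0)
 39  0011110000010010010→0 (0)
 40  0111100000100100100→0 (0)
 41  1111000001001001000→1 (1)
 42  1110000010010010001→1 (1)
 43  1100000100100100011→1 (0)
 44  1000001001001000110→1 (1)
 45  0000010010010001101→0 (1)
 46  0000100100100011011→0 (0)
 47  0001001001000110110→0 (0)
 48  0010010010001101100→0 (0)
 49  0100100100011011000→0 (1)
 50  1001001000110110001→1 (1)
 51  0010010001101100011→0 (0)
 52  0100100011011000110→0 (1)
 53  1001000110110001101→1 (1)
 54  0010001101100011011→0 (1)
 55  0100011011000110111→0 (0)
 56  1000110110001101110→1 (0)
 57  0001101100011011100→0 (0)
 58  0011011000110111000→0 (0)
 59  0110110001101110000→0 (1)
 60  1101100011011100001→1 (0)
 61  1011000110111000010→1 (0)
 62  0110001101110000100→0 (0)
 63  1100011011100001000→1 (1)
 64  1000110111000010001→1 (0)
 65  0001101110000100010→0 (0)
 66  0011011100001000100→0 (0)
 67  0110111000010001000→0 (1)
 68  1101110000100010001→1 (1)
 69  1011100001000100011→1 (0)
 70  0111000010001000110→0 (0)
 71  1110000100010001100→1 (1)
 72  1100001000100011001→1 (0)
 73  1000010001000110010→1 (0)
 74  0000100010001100100→0 (0)
 75  0001000100011001000→0 (0)
 76  0010001000110010000→0 (1)
 77  0100010001100100001→0 (0)
 78  1000100011001000010→1 (1)
 79  0001000110010000101→0 (0)
 80  0010001100100001010→0 (1)
 81  0100011001000010101→0 (0)
 82  1000110010000101010→1 (0)
 83  0001100100001010100→0 (0)
 84  0011001000010101000→0 (1)
 85  0110010000101010001→0 (1)
 86  1100100001010100011→1 (0)
 87  1001000010101000110→1 (1)
 88  0010000101010001101→0 (1)
 89  0100001010100011011→0 (1)
 90  1000010101000110111→1 (0)
 91  0000101010001101110→0 (0)
 92  0001010100011011100→0 (1)
 93  0010101000110111001→0 (1)
 94  0101010001101110011→0 (0)
 95  1010100011011100110→1 (0)
 96  0101000110111001100→0 (1)
 97  1010001101110011001→1 (0)
 98  0100011011100110010→0 (0)
 99  1000110111001100100→1 (0)
100  0001101110011001000→0 (0)
101  0011011100110010000→0 (0)
102  0110111001100100000→0 (1)
103  1101110011001000001→1 (1)
104  1011100110010000011→1 (0)
105  0111001100100000110→0 (0)
106  1110011001000001100→1 (0)
107  1100110010000011000→1 (1)
108  1001100100000110001→1 (1)
109  0011001000001100011→0 (1)
110  0110010000011000111→0 (1)
111  1100100000110001111→1 (0)
112  1001000001100011110→1 (1)
113  0010000011000111101→0 (1)
114  0100000110001111011→0 (1)
115  1000001100011110111→1 (1)
116  0000011000111101111→0 (1)
117  0000110001111011111→0 (1)
118  0001100011110111111→0 (0)
119  0011000111101111110→0 (1)
120  0110001111011111101→0 (0)
121  1100011110111111010→1 (1)
122  1000111101111110101→1 (0)
123  0001111011111101010→0 (1)
124  0011110111111010101→0 (0)
125  0111101111110101010→0 (0)
126  1111011111101010100→1 (0)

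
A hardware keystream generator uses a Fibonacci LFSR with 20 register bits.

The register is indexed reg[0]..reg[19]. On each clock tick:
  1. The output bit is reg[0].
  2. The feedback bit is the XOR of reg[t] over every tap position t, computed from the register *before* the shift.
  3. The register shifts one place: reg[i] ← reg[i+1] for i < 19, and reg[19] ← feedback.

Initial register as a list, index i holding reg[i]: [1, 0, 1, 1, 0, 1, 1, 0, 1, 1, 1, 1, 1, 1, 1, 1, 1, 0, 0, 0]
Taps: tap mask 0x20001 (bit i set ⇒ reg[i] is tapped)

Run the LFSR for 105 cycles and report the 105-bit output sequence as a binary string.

101101101111111110001010001010101010110100000010111101000101101101000111101100111100110111000011010101100

step | reg (before) | out | fb
   0 | 10110110111111111000 | 1 | 1
   1 | 01101101111111110001 | 0 | 0
   2 | 11011011111111100010 | 1 | 1
   3 | 10110111111111000101 | 1 | 0
   4 | 01101111111110001010 | 0 | 0
   5 | 11011111111100010100 | 1 | 0
   6 | 10111111111000101000 | 1 | 1
   7 | 01111111110001010001 | 0 | 0
   8 | 11111111100010100010 | 1 | 1
   9 | 11111111000101000101 | 1 | 0
  10 | 11111110001010001010 | 1 | 1
  11 | 11111100010100010101 | 1 | 0
  12 | 11111000101000101010 | 1 | 1
  13 | 11110001010001010101 | 1 | 0
  14 | 11100010100010101010 | 1 | 1
  15 | 11000101000101010101 | 1 | 0
  16 | 10001010001010101010 | 1 | 1
  17 | 00010100010101010101 | 0 | 1
  18 | 00101000101010101011 | 0 | 0
  19 | 01010001010101010110 | 0 | 1
  20 | 10100010101010101101 | 1 | 0
  21 | 01000101010101011010 | 0 | 0
  22 | 10001010101010110100 | 1 | 0
  23 | 00010101010101101000 | 0 | 0
  24 | 00101010101011010000 | 0 | 0
  25 | 01010101010110100000 | 0 | 0
  26 | 10101010101101000000 | 1 | 1
  27 | 01010101011010000001 | 0 | 0
  28 | 10101010110100000010 | 1 | 1
  29 | 01010101101000000101 | 0 | 1
  30 | 10101011010000001011 | 1 | 1
  31 | 01010110100000010111 | 0 | 1
  32 | 10101101000000101111 | 1 | 0
  33 | 01011010000001011110 | 0 | 1
  34 | 10110100000010111101 | 1 | 0
  35 | 01101000000101111010 | 0 | 0
  36 | 11010000001011110100 | 1 | 0
  37 | 10100000010111101000 | 1 | 1
  38 | 01000000101111010001 | 0 | 0
  39 | 10000001011110100010 | 1 | 1
  40 | 00000010111101000101 | 0 | 1
  41 | 00000101111010001011 | 0 | 0
  42 | 00001011110100010110 | 0 | 1
  43 | 00010111101000101101 | 0 | 1
  44 | 00101111010001011011 | 0 | 0
  45 | 01011110100010110110 | 0 | 1
  46 | 10111101000101101101 | 1 | 0
  47 | 01111010001011011010 | 0 | 0
  48 | 11110100010110110100 | 1 | 0
  49 | 11101000101101101000 | 1 | 1
  50 | 11010001011011010001 | 1 | 1
  51 | 10100010110110100011 | 1 | 1
  52 | 01000101101101000111 | 0 | 1
  53 | 10001011011010001111 | 1 | 0
  54 | 00010110110100011110 | 0 | 1
  55 | 00101101101000111101 | 0 | 1
  56 | 01011011010001111011 | 0 | 0
  57 | 10110110100011110110 | 1 | 0
  58 | 01101101000111101100 | 0 | 1
  59 | 11011010001111011001 | 1 | 1
  60 | 10110100011110110011 | 1 | 1
  61 | 01101000111101100111 | 0 | 1
  62 | 11010001111011001111 | 1 | 0
  63 | 10100011110110011110 | 1 | 0
  64 | 01000111101100111100 | 0 | 1
  65 | 10001111011001111001 | 1 | 1
  66 | 00011110110011110011 | 0 | 0
  67 | 00111101100111100110 | 0 | 1
  68 | 01111011001111001101 | 0 | 1
  69 | 11110110011110011011 | 1 | 1
  70 | 11101100111100110111 | 1 | 0
  71 | 11011001111001101110 | 1 | 0
  72 | 10110011110011011100 | 1 | 0
  73 | 01100111100110111000 | 0 | 0
  74 | 11001111001101110000 | 1 | 1
  75 | 10011110011011100001 | 1 | 1
  76 | 00111100110111000011 | 0 | 0
  77 | 01111001101110000110 | 0 | 1
  78 | 11110011011100001101 | 1 | 0
  79 | 11100110111000011010 | 1 | 1
  80 | 11001101110000110101 | 1 | 0
  81 | 10011011100001101010 | 1 | 1
  82 | 00110111000011010101 | 0 | 1
  83 | 01101110000110101011 | 0 | 0
  84 | 11011100001101010110 | 1 | 0
  85 | 10111000011010101100 | 1 | 0
  86 | 01110000110101011000 | 0 | 0
  87 | 11100001101010110000 | 1 | 1
  88 | 11000011010101100001 | 1 | 1
  89 | 10000110101011000011 | 1 | 1
  90 | 00001101010110000111 | 0 | 1
  91 | 00011010101100001111 | 0 | 1
  92 | 00110101011000011111 | 0 | 1
  93 | 01101010110000111111 | 0 | 1
  94 | 11010101100001111111 | 1 | 0
  95 | 10101011000011111110 | 1 | 0
  96 | 01010110000111111100 | 0 | 1
  97 | 10101100001111111001 | 1 | 1
  98 | 01011000011111110011 | 0 | 0
  99 | 10110000111111100110 | 1 | 0
 100 | 01100001111111001100 | 0 | 1
 101 | 11000011111110011001 | 1 | 1
 102 | 10000111111100110011 | 1 | 1
 103 | 00001111111001100111 | 0 | 1
 104 | 00011111110011001111 | 0 | 1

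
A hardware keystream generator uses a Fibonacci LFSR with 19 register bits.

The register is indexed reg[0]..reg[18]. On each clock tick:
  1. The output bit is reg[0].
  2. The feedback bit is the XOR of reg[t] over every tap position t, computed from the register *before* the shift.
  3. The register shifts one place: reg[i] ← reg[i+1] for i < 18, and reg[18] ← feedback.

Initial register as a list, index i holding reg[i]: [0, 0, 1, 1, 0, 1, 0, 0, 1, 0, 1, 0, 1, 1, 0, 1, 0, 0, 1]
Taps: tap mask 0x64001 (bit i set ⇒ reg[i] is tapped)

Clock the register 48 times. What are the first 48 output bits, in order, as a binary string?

001101001010110100111111001111011101011100010010

k : reg_k → out_k, fb_k
0: 0011010010101101001 → 0, fb=1
1: 0110100101011010011 → 0, fb=1
2: 1101001010110100111 → 1, fb=1
3: 1010010101101001111 → 1, fb=1
4: 0100101011010011111 → 0, fb=1
5: 1001010110100111111 → 1, fb=0
6: 0010101101001111110 → 0, fb=0
7: 0101011010011111100 → 0, fb=1
8: 1010110100111111001 → 1, fb=1
9: 0101101001111110011 → 0, fb=1
10: 1011010011111100111 → 1, fb=1
11: 0110100111111001111 → 0, fb=0
12: 1101001111110011110 → 1, fb=1
13: 1010011111100111101 → 1, fb=1
14: 0100111111001111011 → 0, fb=1
15: 1001111110011110111 → 1, fb=0
16: 0011111100111101110 → 0, fb=1
17: 0111111001111011101 → 0, fb=0
18: 1111110011110111010 → 1, fb=1
19: 1111100111101110101 → 1, fb=1
20: 1111001111011101011 → 1, fb=1
21: 1110011110111010111 → 1, fb=0
22: 1100111101110101110 → 1, fb=0
23: 1001111011101011100 → 1, fb=0
24: 0011110111010111000 → 0, fb=1
25: 0111101110101110001 → 0, fb=0
26: 1111011101011100010 → 1, fb=0
27: 1110111010111000100 → 1, fb=1
28: 1101110101110001001 → 1, fb=0
29: 1011101011100010010 → 1, fb=1
30: 0111010111000100101 → 0, fb=1
31: 1110101110001001011 → 1, fb=1
32: 1101011100010010111 → 1, fb=0
33: 1010111000100101110 → 1, fb=0
34: 0101110001001011100 → 0, fb=1
35: 1011100010010111001 → 1, fb=1
36: 0111000100101110011 → 0, fb=1
37: 1110001001011100111 → 1, fb=1
38: 1100010010111001111 → 1, fb=1
39: 1000100101110011111 → 1, fb=0
40: 0001001011100111110 → 0, fb=0
41: 0010010111001111100 → 0, fb=1
42: 0100101110011111001 → 0, fb=0
43: 1001011100111110010 → 1, fb=1
44: 0010111001111100101 → 0, fb=1
45: 0101110011111001011 → 0, fb=0
46: 1011100111110010110 → 1, fb=1
47: 0111001111100101101 → 0, fb=1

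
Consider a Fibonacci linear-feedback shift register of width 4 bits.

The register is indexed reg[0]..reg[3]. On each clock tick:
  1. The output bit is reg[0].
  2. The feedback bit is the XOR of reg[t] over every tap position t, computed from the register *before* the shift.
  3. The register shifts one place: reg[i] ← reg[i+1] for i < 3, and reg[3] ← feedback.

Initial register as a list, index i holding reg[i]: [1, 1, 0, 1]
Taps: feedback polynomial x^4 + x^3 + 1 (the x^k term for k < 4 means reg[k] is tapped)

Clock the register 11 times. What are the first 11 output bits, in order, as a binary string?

step | reg (before) | out | fb
   0 | 1101 | 1 | 0
   1 | 1010 | 1 | 1
   2 | 0101 | 0 | 1
   3 | 1011 | 1 | 0
   4 | 0110 | 0 | 0
   5 | 1100 | 1 | 1
   6 | 1001 | 1 | 0
   7 | 0010 | 0 | 0
   8 | 0100 | 0 | 0
   9 | 1000 | 1 | 1
  10 | 0001 | 0 | 1

11010110010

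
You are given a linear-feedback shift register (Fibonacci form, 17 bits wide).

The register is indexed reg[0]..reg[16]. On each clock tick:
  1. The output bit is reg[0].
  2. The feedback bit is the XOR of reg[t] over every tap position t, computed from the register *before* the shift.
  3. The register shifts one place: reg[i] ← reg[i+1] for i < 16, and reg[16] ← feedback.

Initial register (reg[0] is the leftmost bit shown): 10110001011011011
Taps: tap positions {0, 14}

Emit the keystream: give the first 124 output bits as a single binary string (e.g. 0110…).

k : reg_k → out_k, fb_k
0: 10110001011011011 → 1, fb=1
1: 01100010110110111 → 0, fb=1
2: 11000101101101111 → 1, fb=0
3: 10001011011011110 → 1, fb=0
4: 00010110110111100 → 0, fb=1
5: 00101101101111001 → 0, fb=0
6: 01011011011110010 → 0, fb=0
7: 10110110111100100 → 1, fb=0
8: 01101101111001000 → 0, fb=0
9: 11011011110010000 → 1, fb=1
10: 10110111100100001 → 1, fb=1
11: 01101111001000011 → 0, fb=0
12: 11011110010000110 → 1, fb=0
13: 10111100100001100 → 1, fb=0
14: 01111001000011000 → 0, fb=0
15: 11110010000110000 → 1, fb=1
16: 11100100001100001 → 1, fb=1
17: 11001000011000011 → 1, fb=1
18: 10010000110000111 → 1, fb=0
19: 00100001100001110 → 0, fb=1
20: 01000011000011101 → 0, fb=1
21: 10000110000111011 → 1, fb=1
22: 00001100001110111 → 0, fb=1
23: 00011000011101111 → 0, fb=1
24: 00110000111011111 → 0, fb=1
25: 01100001110111111 → 0, fb=1
26: 11000011101111111 → 1, fb=0
27: 10000111011111110 → 1, fb=0
28: 00001110111111100 → 0, fb=1
29: 00011101111111001 → 0, fb=0
30: 00111011111110010 → 0, fb=0
31: 01110111111100100 → 0, fb=1
32: 11101111111001001 → 1, fb=1
33: 11011111110010011 → 1, fb=1
34: 10111111100100111 → 1, fb=0
35: 01111111001001110 → 0, fb=1
36: 11111110010011101 → 1, fb=0
37: 11111100100111010 → 1, fb=1
38: 11111001001110101 → 1, fb=0
39: 11110010011101010 → 1, fb=1
40: 11100100111010101 → 1, fb=0
41: 11001001110101010 → 1, fb=1
42: 10010011101010101 → 1, fb=0
43: 00100111010101010 → 0, fb=0
44: 01001110101010100 → 0, fb=1
45: 10011101010101001 → 1, fb=1
46: 00111010101010011 → 0, fb=0
47: 01110101010100110 → 0, fb=1
48: 11101010101001101 → 1, fb=0
49: 11010101010011010 → 1, fb=1
50: 10101010100110101 → 1, fb=0
51: 01010101001101010 → 0, fb=0
52: 10101010011010100 → 1, fb=0
53: 01010100110101000 → 0, fb=0
54: 10101001101010000 → 1, fb=1
55: 01010011010100001 → 0, fb=0
56: 10100110101000010 → 1, fb=1
57: 01001101010000101 → 0, fb=1
58: 10011010100001011 → 1, fb=1
59: 00110101000010111 → 0, fb=1
60: 01101010000101111 → 0, fb=1
61: 11010100001011111 → 1, fb=0
62: 10101000010111110 → 1, fb=0
63: 01010000101111100 → 0, fb=1
64: 10100001011111001 → 1, fb=1
65: 01000010111110011 → 0, fb=0
66: 10000101111100110 → 1, fb=0
67: 00001011111001100 → 0, fb=1
68: 00010111110011001 → 0, fb=0
69: 00101111100110010 → 0, fb=0
70: 01011111001100100 → 0, fb=1
71: 10111110011001001 → 1, fb=1
72: 01111100110010011 → 0, fb=0
73: 11111001100100110 → 1, fb=0
74: 11110011001001100 → 1, fb=0
75: 11100110010011000 → 1, fb=1
76: 11001100100110001 → 1, fb=1
77: 10011001001100011 → 1, fb=1
78: 00110010011000111 → 0, fb=1
79: 01100100110001111 → 0, fb=1
80: 11001001100011111 → 1, fb=0
81: 10010011000111110 → 1, fb=0
82: 00100110001111100 → 0, fb=1
83: 01001100011111001 → 0, fb=0
84: 10011000111110010 → 1, fb=1
85: 00110001111100101 → 0, fb=1
86: 01100011111001011 → 0, fb=0
87: 11000111110010110 → 1, fb=0
88: 10001111100101100 → 1, fb=0
89: 00011111001011000 → 0, fb=0
90: 00111110010110000 → 0, fb=0
91: 01111100101100000 → 0, fb=0
92: 11111001011000000 → 1, fb=1
93: 11110010110000001 → 1, fb=1
94: 11100101100000011 → 1, fb=1
95: 11001011000000111 → 1, fb=0
96: 10010110000001110 → 1, fb=0
97: 00101100000011100 → 0, fb=1
98: 01011000000111001 → 0, fb=0
99: 10110000001110010 → 1, fb=1
100: 01100000011100101 → 0, fb=1
101: 11000000111001011 → 1, fb=1
102: 10000001110010111 → 1, fb=0
103: 00000011100101110 → 0, fb=1
104: 00000111001011101 → 0, fb=1
105: 00001110010111011 → 0, fb=0
106: 00011100101110110 → 0, fb=1
107: 00111001011101101 → 0, fb=1
108: 01110010111011011 → 0, fb=0
109: 11100101110110110 → 1, fb=0
110: 11001011101101100 → 1, fb=0
111: 10010111011011000 → 1, fb=1
112: 00101110110110001 → 0, fb=0
113: 01011101101100010 → 0, fb=0
114: 10111011011000100 → 1, fb=0
115: 01110110110001000 → 0, fb=0
116: 11101101100010000 → 1, fb=1
117: 11011011000100001 → 1, fb=1
118: 10110110001000011 → 1, fb=1
119: 01101100010000111 → 0, fb=1
120: 11011000100001111 → 1, fb=0
121: 10110001000011110 → 1, fb=0
122: 01100010000111100 → 0, fb=1
123: 11000100001111001 → 1, fb=1

1011000101101101111001000011000011101111111001001110101010100110101000010111110011001001100011111001011000000111001011101101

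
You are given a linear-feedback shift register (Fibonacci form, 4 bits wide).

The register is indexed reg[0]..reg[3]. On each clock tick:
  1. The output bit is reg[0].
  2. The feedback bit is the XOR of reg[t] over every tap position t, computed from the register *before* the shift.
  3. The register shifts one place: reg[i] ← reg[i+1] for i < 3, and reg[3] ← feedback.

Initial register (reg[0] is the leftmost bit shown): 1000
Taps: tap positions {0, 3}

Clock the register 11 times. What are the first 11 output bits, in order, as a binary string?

10001111010

k : reg_k → out_k, fb_k
0: 1000 → 1, fb=1
1: 0001 → 0, fb=1
2: 0011 → 0, fb=1
3: 0111 → 0, fb=1
4: 1111 → 1, fb=0
5: 1110 → 1, fb=1
6: 1101 → 1, fb=0
7: 1010 → 1, fb=1
8: 0101 → 0, fb=1
9: 1011 → 1, fb=0
10: 0110 → 0, fb=0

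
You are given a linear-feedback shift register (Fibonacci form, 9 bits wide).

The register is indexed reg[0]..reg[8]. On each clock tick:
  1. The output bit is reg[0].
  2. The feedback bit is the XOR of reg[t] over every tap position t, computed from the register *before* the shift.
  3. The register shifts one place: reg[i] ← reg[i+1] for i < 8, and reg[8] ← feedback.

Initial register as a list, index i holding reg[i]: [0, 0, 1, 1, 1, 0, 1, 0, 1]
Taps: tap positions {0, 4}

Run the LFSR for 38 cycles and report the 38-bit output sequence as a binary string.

k : reg_k → out_k, fb_k
0: 001110101 → 0, fb=1
1: 011101011 → 0, fb=0
2: 111010110 → 1, fb=0
3: 110101100 → 1, fb=1
4: 101011001 → 1, fb=0
5: 010110010 → 0, fb=1
6: 101100101 → 1, fb=1
7: 011001011 → 0, fb=0
8: 110010110 → 1, fb=0
9: 100101100 → 1, fb=1
10: 001011001 → 0, fb=1
11: 010110011 → 0, fb=1
12: 101100111 → 1, fb=1
13: 011001111 → 0, fb=0
14: 110011110 → 1, fb=0
15: 100111100 → 1, fb=0
16: 001111000 → 0, fb=1
17: 011110001 → 0, fb=1
18: 111100011 → 1, fb=1
19: 111000111 → 1, fb=1
20: 110001111 → 1, fb=1
21: 100011111 → 1, fb=0
22: 000111110 → 0, fb=1
23: 001111101 → 0, fb=1
24: 011111011 → 0, fb=1
25: 111110111 → 1, fb=0
26: 111101110 → 1, fb=1
27: 111011101 → 1, fb=0
28: 110111010 → 1, fb=0
29: 101110100 → 1, fb=0
30: 011101000 → 0, fb=0
31: 111010000 → 1, fb=0
32: 110100000 → 1, fb=1
33: 101000001 → 1, fb=1
34: 010000011 → 0, fb=0
35: 100000110 → 1, fb=1
36: 000001101 → 0, fb=0
37: 000011010 → 0, fb=1

00111010110010110011110001111101110100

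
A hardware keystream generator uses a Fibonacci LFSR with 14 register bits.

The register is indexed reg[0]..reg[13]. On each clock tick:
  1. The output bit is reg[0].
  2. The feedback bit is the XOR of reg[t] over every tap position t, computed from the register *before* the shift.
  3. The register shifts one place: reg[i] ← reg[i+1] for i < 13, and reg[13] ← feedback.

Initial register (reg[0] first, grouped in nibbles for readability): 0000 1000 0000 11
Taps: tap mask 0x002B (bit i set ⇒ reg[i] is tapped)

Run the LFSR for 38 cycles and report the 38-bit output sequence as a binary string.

00001000000011010110011101000001111011

step | reg (before) | out | fb
   0 | 00001000000011 | 0 | 0
   1 | 00010000000110 | 0 | 1
   2 | 00100000001101 | 0 | 0
   3 | 01000000011010 | 0 | 1
   4 | 10000000110101 | 1 | 1
   5 | 00000001101011 | 0 | 0
   6 | 00000011010110 | 0 | 0
   7 | 00000110101100 | 0 | 1
   8 | 00001101011001 | 0 | 1
   9 | 00011010110011 | 0 | 1
  10 | 00110101100111 | 0 | 0
  11 | 01101011001110 | 0 | 1
  12 | 11010110011101 | 1 | 0
  13 | 10101100111010 | 1 | 0
  14 | 01011001110100 | 0 | 0
  15 | 10110011101000 | 1 | 0
  16 | 01100111010000 | 0 | 0
  17 | 11001110100000 | 1 | 1
  18 | 10011101000001 | 1 | 1
  19 | 00111010000011 | 0 | 1
  20 | 01110100000111 | 0 | 1
  21 | 11101000001111 | 1 | 0
  22 | 11010000011110 | 1 | 1
  23 | 10100000111101 | 1 | 1
  24 | 01000001111011 | 0 | 1
  25 | 10000011110111 | 1 | 1
  26 | 00000111101111 | 0 | 1
  27 | 00001111011111 | 0 | 1
  28 | 00011110111111 | 0 | 0
  29 | 00111101111110 | 0 | 0
  30 | 01111011111100 | 0 | 0
  31 | 11110111111000 | 1 | 0
  32 | 11101111110000 | 1 | 1
  33 | 11011111100001 | 1 | 0
  34 | 10111111000010 | 1 | 1
  35 | 01111110000101 | 0 | 1
  36 | 11111100001011 | 1 | 0
  37 | 11111000010110 | 1 | 1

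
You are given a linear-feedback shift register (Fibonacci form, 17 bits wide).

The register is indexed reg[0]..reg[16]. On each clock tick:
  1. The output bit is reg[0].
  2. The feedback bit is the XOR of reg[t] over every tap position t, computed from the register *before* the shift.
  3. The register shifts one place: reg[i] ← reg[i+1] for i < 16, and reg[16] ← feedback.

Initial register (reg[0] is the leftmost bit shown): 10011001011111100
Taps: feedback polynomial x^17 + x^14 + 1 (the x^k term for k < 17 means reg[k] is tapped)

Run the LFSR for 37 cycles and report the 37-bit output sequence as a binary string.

1001100101111110000011010001110010010

step | reg (before) | out | fb
   0 | 10011001011111100 | 1 | 0
   1 | 00110010111111000 | 0 | 0
   2 | 01100101111110000 | 0 | 0
   3 | 11001011111100000 | 1 | 1
   4 | 10010111111000001 | 1 | 1
   5 | 00101111110000011 | 0 | 0
   6 | 01011111100000110 | 0 | 1
   7 | 10111111000001101 | 1 | 0
   8 | 01111110000011010 | 0 | 0
   9 | 11111100000110100 | 1 | 0
  10 | 11111000001101000 | 1 | 1
  11 | 11110000011010001 | 1 | 1
  12 | 11100000110100011 | 1 | 1
  13 | 11000001101000111 | 1 | 0
  14 | 10000011010001110 | 1 | 0
  15 | 00000110100011100 | 0 | 1
  16 | 00001101000111001 | 0 | 0
  17 | 00011010001110010 | 0 | 0
  18 | 00110100011100100 | 0 | 1
  19 | 01101000111001001 | 0 | 0
  20 | 11010001110010010 | 1 | 1
  21 | 10100011100100101 | 1 | 0
  22 | 01000111001001010 | 0 | 0
  23 | 10001110010010100 | 1 | 0
  24 | 00011100100101000 | 0 | 0
  25 | 00111001001010000 | 0 | 0
  26 | 01110010010100000 | 0 | 0
  27 | 11100100101000000 | 1 | 1
  28 | 11001001010000001 | 1 | 1
  29 | 10010010100000011 | 1 | 1
  30 | 00100101000000111 | 0 | 1
  31 | 01001010000001111 | 0 | 1
  32 | 10010100000011111 | 1 | 0
  33 | 00101000000111110 | 0 | 1
  34 | 01010000001111101 | 0 | 1
  35 | 10100000011111011 | 1 | 1
  36 | 01000000111110111 | 0 | 1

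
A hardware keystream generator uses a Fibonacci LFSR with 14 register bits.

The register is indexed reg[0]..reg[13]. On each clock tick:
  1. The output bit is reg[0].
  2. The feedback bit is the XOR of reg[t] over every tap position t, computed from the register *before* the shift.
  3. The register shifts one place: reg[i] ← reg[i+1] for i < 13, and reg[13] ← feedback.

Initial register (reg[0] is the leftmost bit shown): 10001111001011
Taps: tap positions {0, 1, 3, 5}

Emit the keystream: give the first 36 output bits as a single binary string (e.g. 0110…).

k : reg_k → out_k, fb_k
0: 10001111001011 → 1, fb=0
1: 00011110010110 → 0, fb=0
2: 00111100101100 → 0, fb=0
3: 01111001011000 → 0, fb=0
4: 11110010110000 → 1, fb=1
5: 11100101100001 → 1, fb=1
6: 11001011000011 → 1, fb=0
7: 10010110000110 → 1, fb=1
8: 00101100001101 → 0, fb=1
9: 01011000011011 → 0, fb=0
10: 10110000110110 → 1, fb=0
11: 01100001101100 → 0, fb=1
12: 11000011011001 → 1, fb=0
13: 10000110110010 → 1, fb=0
14: 00001101100100 → 0, fb=1
15: 00011011001001 → 0, fb=1
16: 00110110010011 → 0, fb=0
17: 01101100100110 → 0, fb=0
18: 11011001001100 → 1, fb=1
19: 10110010011001 → 1, fb=0
20: 01100100110010 → 0, fb=0
21: 11001001100100 → 1, fb=0
22: 10010011001000 → 1, fb=0
23: 00100110010000 → 0, fb=1
24: 01001100100001 → 0, fb=0
25: 10011001000010 → 1, fb=0
26: 00110010000100 → 0, fb=1
27: 01100100001001 → 0, fb=0
28: 11001000010010 → 1, fb=0
29: 10010000100100 → 1, fb=0
30: 00100001001000 → 0, fb=0
31: 01000010010000 → 0, fb=1
32: 10000100100001 → 1, fb=0
33: 00001001000010 → 0, fb=0
34: 00010010000100 → 0, fb=1
35: 00100100001001 → 0, fb=1

100011110010110000110110010011001000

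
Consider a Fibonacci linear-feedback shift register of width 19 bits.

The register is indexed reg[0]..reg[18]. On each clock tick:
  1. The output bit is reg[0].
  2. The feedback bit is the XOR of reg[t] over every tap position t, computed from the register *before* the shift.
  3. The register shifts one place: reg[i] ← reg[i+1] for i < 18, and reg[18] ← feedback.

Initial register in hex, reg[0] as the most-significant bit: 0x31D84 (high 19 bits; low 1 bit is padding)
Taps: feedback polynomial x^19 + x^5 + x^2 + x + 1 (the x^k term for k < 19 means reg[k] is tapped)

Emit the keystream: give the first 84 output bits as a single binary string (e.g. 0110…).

k : reg_k → out_k, fb_k
0: 0011000111011000010 → 0, fb=1
1: 0110001110110000101 → 0, fb=0
2: 1100011101100001010 → 1, fb=1
3: 1000111011000010101 → 1, fb=0
4: 0001110110000101010 → 0, fb=1
5: 0011101100001010101 → 0, fb=1
6: 0111011000010101011 → 0, fb=1
7: 1110110000101010111 → 1, fb=0
8: 1101100001010101110 → 1, fb=0
9: 1011000010101011100 → 1, fb=0
10: 0110000101010111000 → 0, fb=0
11: 1100001010101110000 → 1, fb=0
12: 1000010101011100000 → 1, fb=0
13: 0000101010111000000 → 0, fb=0
14: 0001010101110000000 → 0, fb=1
15: 0010101011100000001 → 0, fb=1
16: 0101010111000000011 → 0, fb=0
17: 1010101110000000110 → 1, fb=0
18: 0101011100000001100 → 0, fb=0
19: 1010111000000011000 → 1, fb=1
20: 0101110000000110001 → 0, fb=0
21: 1011100000001100010 → 1, fb=0
22: 0111000000011000100 → 0, fb=0
23: 1110000000110001000 → 1, fb=1
24: 1100000001100010001 → 1, fb=0
25: 1000000011000100010 → 1, fb=1
26: 0000000110001000101 → 0, fb=0
27: 0000001100010001010 → 0, fb=0
28: 0000011000100010100 → 0, fb=1
29: 0000110001000101001 → 0, fb=1
30: 0001100010001010011 → 0, fb=0
31: 0011000100010100110 → 0, fb=1
32: 0110001000101001101 → 0, fb=0
33: 1100010001010011010 → 1, fb=1
34: 1000100010100110101 → 1, fb=1
35: 0001000101001101011 → 0, fb=0
36: 0010001010011010110 → 0, fb=1
37: 0100010100110101101 → 0, fb=0
38: 1000101001101011010 → 1, fb=1
39: 0001010011010110101 → 0, fb=1
40: 0010100110101101011 → 0, fb=1
41: 0101001101011010111 → 0, fb=1
42: 1010011010110101111 → 1, fb=1
43: 0100110101101011111 → 0, fb=0
44: 1001101011010111110 → 1, fb=1
45: 0011010110101111101 → 0, fb=0
46: 0110101101011111010 → 0, fb=0
47: 1101011010111110100 → 1, fb=1
48: 1010110101111101001 → 1, fb=1
49: 0101101011111010011 → 0, fb=1
50: 1011010111110100111 → 1, fb=1
51: 0110101111101001111 → 0, fb=0
52: 1101011111010011110 → 1, fb=1
53: 1010111110100111101 → 1, fb=1
54: 0101111101001111011 → 0, fb=0
55: 1011111010011110110 → 1, fb=1
56: 0111110100111101101 → 0, fb=1
57: 1111101001111011011 → 1, fb=1
58: 1111010011110110111 → 1, fb=0
59: 1110100111101101110 → 1, fb=1
60: 1101001111011011101 → 1, fb=0
61: 1010011110110111010 → 1, fb=1
62: 0100111101101110101 → 0, fb=0
63: 1001111011011101010 → 1, fb=0
64: 0011110110111010100 → 0, fb=0
65: 0111101101110101000 → 0, fb=0
66: 1111011011101010000 → 1, fb=0
67: 1110110111010100000 → 1, fb=0
68: 1101101110101000000 → 1, fb=0
69: 1011011101010000000 → 1, fb=1
70: 0110111010100000001 → 0, fb=1
71: 1101110101000000011 → 1, fb=1
72: 1011101010000000111 → 1, fb=0
73: 0111010100000001110 → 0, fb=1
74: 1110101000000011101 → 1, fb=1
75: 1101010000000111011 → 1, fb=1
76: 1010100000001110111 → 1, fb=0
77: 0101000000011101110 → 0, fb=1
78: 1010000000111011101 → 1, fb=0
79: 0100000001110111010 → 0, fb=1
80: 1000000011101110101 → 1, fb=1
81: 0000000111011101011 → 0, fb=0
82: 0000001110111010110 → 0, fb=0
83: 0000011101110101100 → 0, fb=1

001100011101100001010101110000000110001000101001101011010111110100111101101110101000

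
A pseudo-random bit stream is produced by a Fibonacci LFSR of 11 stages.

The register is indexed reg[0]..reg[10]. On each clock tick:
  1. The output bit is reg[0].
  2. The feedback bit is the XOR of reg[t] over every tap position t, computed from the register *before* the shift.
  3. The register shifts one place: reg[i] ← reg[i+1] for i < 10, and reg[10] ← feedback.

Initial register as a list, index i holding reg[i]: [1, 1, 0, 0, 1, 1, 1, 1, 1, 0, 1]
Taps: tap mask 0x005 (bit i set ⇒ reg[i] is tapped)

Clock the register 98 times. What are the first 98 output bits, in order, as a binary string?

11001111101111100010100011010001011100101001011100011001011011111001101000111110010110001110011101

tick  register→output (feedback)
  0  11001111101→1 (1)
  1  10011111011→1 (1)
  2  00111110111→0 (1)
  3  01111101111→0 (1)
  4  11111011111→1 (0)
  5  11110111110→1 (0)
  6  11101111100→1 (0)
  7  11011111000→1 (1)
  8  10111110001→1 (0)
  9  01111100010→0 (1)
 10  11111000101→1 (0)
 11  11110001010→1 (0)
 12  11100010100→1 (0)
 13  11000101000→1 (1)
 14  10001010001→1 (1)
 15  00010100011→0 (0)
 16  00101000110→0 (1)
 17  01010001101→0 (0)
 18  10100011010→1 (0)
 19  01000110100→0 (0)
 20  10001101000→1 (1)
 21  00011010001→0 (0)
 22  00110100010→0 (1)
 23  01101000101→0 (1)
 24  11010001011→1 (1)
 25  10100010111→1 (0)
 26  01000101110→0 (0)
 27  10001011100→1 (1)
 28  00010111001→0 (0)
 29  00101110010→0 (1)
 30  01011100101→0 (0)
 31  10111001010→1 (0)
 32  01110010100→0 (1)
 33  11100101001→1 (0)
 34  11001010010→1 (1)
 35  10010100101→1 (1)
 36  00101001011→0 (1)
 37  01010010111→0 (0)
 38  10100101110→1 (0)
 39  01001011100→0 (0)
 40  10010111000→1 (1)
 41  00101110001→0 (1)
 42  01011100011→0 (0)
 43  10111000110→1 (0)
 44  01110001100→0 (1)
 45  11100011001→1 (0)
 46  11000110010→1 (1)
 47  10001100101→1 (1)
 48  00011001011→0 (0)
 49  00110010110→0 (1)
 50  01100101101→0 (1)
 51  11001011011→1 (1)
 52  10010110111→1 (1)
 53  00101101111→0 (1)
 54  01011011111→0 (0)
 55  10110111110→1 (0)
 56  01101111100→0 (1)
 57  11011111001→1 (1)
 58  10111110011→1 (0)
 59  01111100110→0 (1)
 60  11111001101→1 (0)
 61  11110011010→1 (0)
 62  11100110100→1 (0)
 63  11001101000→1 (1)
 64  10011010001→1 (1)
 65  00110100011→0 (1)
 66  01101000111→0 (1)
 67  11010001111→1 (1)
 68  10100011111→1 (0)
 69  01000111110→0 (0)
 70  10001111100→1 (1)
 71  00011111001→0 (0)
 72  00111110010→0 (1)
 73  01111100101→0 (1)
 74  11111001011→1 (0)
 75  11110010110→1 (0)
 76  11100101100→1 (0)
 77  11001011000→1 (1)
 78  10010110001→1 (1)
 79  00101100011→0 (1)
 80  01011000111→0 (0)
 81  10110001110→1 (0)
 82  01100011100→0 (1)
 83  11000111001→1 (1)
 84  10001110011→1 (1)
 85  00011100111→0 (0)
 86  00111001110→0 (1)
 87  01110011101→0 (1)
 88  11100111011→1 (0)
 89  11001110110→1 (1)
 90  10011101101→1 (1)
 91  00111011011→0 (1)
 92  01110110111→0 (1)
 93  11101101111→1 (0)
 94  11011011110→1 (1)
 95  10110111101→1 (0)
 96  01101111010→0 (1)
 97  11011110101→1 (1)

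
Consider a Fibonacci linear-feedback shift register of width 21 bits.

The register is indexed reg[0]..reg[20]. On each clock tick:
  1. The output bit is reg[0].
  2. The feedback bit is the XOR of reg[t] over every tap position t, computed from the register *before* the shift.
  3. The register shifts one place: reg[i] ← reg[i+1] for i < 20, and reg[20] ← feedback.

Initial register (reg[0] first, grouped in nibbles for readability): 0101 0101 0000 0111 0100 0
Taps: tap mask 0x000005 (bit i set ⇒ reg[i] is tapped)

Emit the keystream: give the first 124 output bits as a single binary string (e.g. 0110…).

k : reg_k → out_k, fb_k
0: 010101010000011101000 → 0, fb=0
1: 101010100000111010000 → 1, fb=0
2: 010101000001110100000 → 0, fb=0
3: 101010000011101000000 → 1, fb=0
4: 010100000111010000000 → 0, fb=0
5: 101000001110100000000 → 1, fb=0
6: 010000011101000000000 → 0, fb=0
7: 100000111010000000000 → 1, fb=1
8: 000001110100000000001 → 0, fb=0
9: 000011101000000000010 → 0, fb=0
10: 000111010000000000100 → 0, fb=0
11: 001110100000000001000 → 0, fb=1
12: 011101000000000010001 → 0, fb=1
13: 111010000000000100011 → 1, fb=0
14: 110100000000001000110 → 1, fb=1
15: 101000000000010001101 → 1, fb=0
16: 010000000000100011010 → 0, fb=0
17: 100000000001000110100 → 1, fb=1
18: 000000000010001101001 → 0, fb=0
19: 000000000100011010010 → 0, fb=0
20: 000000001000110100100 → 0, fb=0
21: 000000010001101001000 → 0, fb=0
22: 000000100011010010000 → 0, fb=0
23: 000001000110100100000 → 0, fb=0
24: 000010001101001000000 → 0, fb=0
25: 000100011010010000000 → 0, fb=0
26: 001000110100100000000 → 0, fb=1
27: 010001101001000000001 → 0, fb=0
28: 100011010010000000010 → 1, fb=1
29: 000110100100000000101 → 0, fb=0
30: 001101001000000001010 → 0, fb=1
31: 011010010000000010101 → 0, fb=1
32: 110100100000000101011 → 1, fb=1
33: 101001000000001010111 → 1, fb=0
34: 010010000000010101110 → 0, fb=0
35: 100100000000101011100 → 1, fb=1
36: 001000000001010111001 → 0, fb=1
37: 010000000010101110011 → 0, fb=0
38: 100000000101011100110 → 1, fb=1
39: 000000001010111001101 → 0, fb=0
40: 000000010101110011010 → 0, fb=0
41: 000000101011100110100 → 0, fb=0
42: 000001010111001101000 → 0, fb=0
43: 000010101110011010000 → 0, fb=0
44: 000101011100110100000 → 0, fb=0
45: 001010111001101000000 → 0, fb=1
46: 010101110011010000001 → 0, fb=0
47: 101011100110100000010 → 1, fb=0
48: 010111001101000000100 → 0, fb=0
49: 101110011010000001000 → 1, fb=0
50: 011100110100000010000 → 0, fb=1
51: 111001101000000100001 → 1, fb=0
52: 110011010000001000010 → 1, fb=1
53: 100110100000010000101 → 1, fb=1
54: 001101000000100001011 → 0, fb=1
55: 011010000001000010111 → 0, fb=1
56: 110100000010000101111 → 1, fb=1
57: 101000000100001011111 → 1, fb=0
58: 010000001000010111110 → 0, fb=0
59: 100000010000101111100 → 1, fb=1
60: 000000100001011111001 → 0, fb=0
61: 000001000010111110010 → 0, fb=0
62: 000010000101111100100 → 0, fb=0
63: 000100001011111001000 → 0, fb=0
64: 001000010111110010000 → 0, fb=1
65: 010000101111100100001 → 0, fb=0
66: 100001011111001000010 → 1, fb=1
67: 000010111110010000101 → 0, fb=0
68: 000101111100100001010 → 0, fb=0
69: 001011111001000010100 → 0, fb=1
70: 010111110010000101001 → 0, fb=0
71: 101111100100001010010 → 1, fb=0
72: 011111001000010100100 → 0, fb=1
73: 111110010000101001001 → 1, fb=0
74: 111100100001010010010 → 1, fb=0
75: 111001000010100100100 → 1, fb=0
76: 110010000101001001000 → 1, fb=1
77: 100100001010010010001 → 1, fb=1
78: 001000010100100100011 → 0, fb=1
79: 010000101001001000111 → 0, fb=0
80: 100001010010010001110 → 1, fb=1
81: 000010100100100011101 → 0, fb=0
82: 000101001001000111010 → 0, fb=0
83: 001010010010001110100 → 0, fb=1
84: 010100100100011101001 → 0, fb=0
85: 101001001000111010010 → 1, fb=0
86: 010010010001110100100 → 0, fb=0
87: 100100100011101001000 → 1, fb=1
88: 001001000111010010001 → 0, fb=1
89: 010010001110100100011 → 0, fb=0
90: 100100011101001000110 → 1, fb=1
91: 001000111010010001101 → 0, fb=1
92: 010001110100100011011 → 0, fb=0
93: 100011101001000110110 → 1, fb=1
94: 000111010010001101101 → 0, fb=0
95: 001110100100011011010 → 0, fb=1
96: 011101001000110110101 → 0, fb=1
97: 111010010001101101011 → 1, fb=0
98: 110100100011011010110 → 1, fb=1
99: 101001000110110101101 → 1, fb=0
100: 010010001101101011010 → 0, fb=0
101: 100100011011010110100 → 1, fb=1
102: 001000110110101101001 → 0, fb=1
103: 010001101101011010011 → 0, fb=0
104: 100011011010110100110 → 1, fb=1
105: 000110110101101001101 → 0, fb=0
106: 001101101011010011010 → 0, fb=1
107: 011011010110100110101 → 0, fb=1
108: 110110101101001101011 → 1, fb=1
109: 101101011010011010111 → 1, fb=0
110: 011010110100110101110 → 0, fb=1
111: 110101101001101011101 → 1, fb=1
112: 101011010011010111011 → 1, fb=0
113: 010110100110101110110 → 0, fb=0
114: 101101001101011101100 → 1, fb=0
115: 011010011010111011000 → 0, fb=1
116: 110100110101110110001 → 1, fb=1
117: 101001101011101100011 → 1, fb=0
118: 010011010111011000110 → 0, fb=0
119: 100110101110110001100 → 1, fb=1
120: 001101011101100011001 → 0, fb=1
121: 011010111011000110011 → 0, fb=1
122: 110101110110001100111 → 1, fb=1
123: 101011101100011001111 → 1, fb=0

0101010100000111010000000000100011010010000000010101110011010000001000010111110010000101001001000111010010001101101011010011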